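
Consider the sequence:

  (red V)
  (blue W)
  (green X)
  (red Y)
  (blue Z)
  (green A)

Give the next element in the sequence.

Colour: red, blue, green, red, blue, green → red (repeats red → blue → green).
Letter: V, W, X, Y, Z, A → B (letters move forward 1 place in the alphabet, wrapping Z→A).
Combining the parts gives (red B).

(red B)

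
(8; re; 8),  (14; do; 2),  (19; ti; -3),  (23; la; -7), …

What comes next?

(26; sol; -10)

For the first part, differences are 6, 5, 4, … (decreasing by 1 each time): 8, 14, 19, 23 → 26.
Note: runs backward through the solfège scale do→ti; re, do, ti, la → sol.
Third part: together with the first part always sums to 16, so 8, 2, -3, -7 → -10.
Putting it together: (26; sol; -10).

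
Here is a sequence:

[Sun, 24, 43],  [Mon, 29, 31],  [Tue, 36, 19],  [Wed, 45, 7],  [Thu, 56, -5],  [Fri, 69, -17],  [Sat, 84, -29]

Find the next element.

[Sun, 101, -41]

Day: runs through the weekdays Mon→Sun; Sun, Mon, Tue, Wed, Thu, Fri, Sat → Sun.
Second component goes 24, 29, 36, 45, 56, 69, 84 → 101 (differences are 5, 7, 9, … (increasing by 2 each time)).
Third component goes 43, 31, 19, 7, -5, -17, -29 → -41 (−12 each step).
Putting it together: [Sun, 101, -41].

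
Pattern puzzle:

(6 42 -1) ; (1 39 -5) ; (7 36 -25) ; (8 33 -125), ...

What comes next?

(15 30 -625)

For the first part, each term is the sum of the two before it: 6, 1, 7, 8 → 15.
Second part: −3 each step; 42, 39, 36, 33 → 30.
Third part: ×5 each step; -1, -5, -25, -125 → -625.
Putting it together: (15 30 -625).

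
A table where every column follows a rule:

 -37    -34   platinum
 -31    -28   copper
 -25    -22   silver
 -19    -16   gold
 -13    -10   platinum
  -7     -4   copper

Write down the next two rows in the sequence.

-1  2  silver; 5  8  gold

For the first component, +6 each step: -37, -31, -25, -19, -13, -7 → -1 → 5.
Second component — always 3 more than the first component: -34, -28, -22, -16, -10, -4 → 2 → 8.
Metal — repeats platinum → copper → silver → gold: platinum, copper, silver, gold, platinum, copper → silver → gold.
Putting the parts together: -1  2  silver and then 5  8  gold.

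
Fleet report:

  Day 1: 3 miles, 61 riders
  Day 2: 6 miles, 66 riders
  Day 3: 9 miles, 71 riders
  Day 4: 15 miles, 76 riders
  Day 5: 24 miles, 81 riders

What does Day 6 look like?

39 miles, 86 riders

For the miles, each term is the sum of the two before it: 3, 6, 9, 15, 24 → 39.
Riders: 61, 66, 71, 76, 81 → 86 (+5 each step).
Putting it together: 39 miles, 86 riders.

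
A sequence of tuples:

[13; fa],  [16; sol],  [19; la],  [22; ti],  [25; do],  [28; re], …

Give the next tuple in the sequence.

[31; mi]

First value — +3 each step: 13, 16, 19, 22, 25, 28 → 31.
Note goes fa, sol, la, ti, do, re → mi (runs through the solfège scale do→ti).
Putting it together: [31; mi].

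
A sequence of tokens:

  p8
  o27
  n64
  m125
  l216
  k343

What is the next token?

Letter — letters move back 1 place in the alphabet: p, o, n, m, l, k → j.
Second component goes 8, 27, 64, 125, 216, 343 → 512 (perfect cubes: 2³, 3³, 4³, …).
So the next token is j512.

j512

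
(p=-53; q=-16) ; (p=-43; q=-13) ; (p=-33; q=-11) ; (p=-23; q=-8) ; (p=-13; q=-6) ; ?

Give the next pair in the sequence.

P: +10 each step; -53, -43, -33, -23, -13 → -3.
Q: alternating steps +3, +2, +3, +2, …, so -16, -13, -11, -8, -6 → -3.
Combining the parts gives (p=-3; q=-3).

(p=-3; q=-3)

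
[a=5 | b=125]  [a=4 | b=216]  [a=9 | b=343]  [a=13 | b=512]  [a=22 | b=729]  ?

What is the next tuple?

A — each term is the sum of the two before it: 5, 4, 9, 13, 22 → 35.
B — perfect cubes: 5³, 6³, 7³, …: 125, 216, 343, 512, 729 → 1000.
Putting it together: [a=35 | b=1000].

[a=35 | b=1000]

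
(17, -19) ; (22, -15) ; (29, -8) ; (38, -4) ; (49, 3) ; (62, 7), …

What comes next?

(77, 14)

For the first coordinate, differences are 5, 7, 9, … (increasing by 2 each time): 17, 22, 29, 38, 49, 62 → 77.
Second coordinate: alternating steps +4, +7, +4, +7, …; -19, -15, -8, -4, 3, 7 → 14.
Combining the parts gives (77, 14).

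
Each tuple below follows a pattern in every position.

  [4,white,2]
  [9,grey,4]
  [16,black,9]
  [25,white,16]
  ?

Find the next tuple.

For the first component, perfect squares: 2², 3², 4², …: 4, 9, 16, 25 → 36.
Shade: repeats white → grey → black, so white, grey, black, white → grey.
Third component: always the previous value of the first component, so 2, 4, 9, 16 → 25.
Putting it together: [36,grey,25].

[36,grey,25]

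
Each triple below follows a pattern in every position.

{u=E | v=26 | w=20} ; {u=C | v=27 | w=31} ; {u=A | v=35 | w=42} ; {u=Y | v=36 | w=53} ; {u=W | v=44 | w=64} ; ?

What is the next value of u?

U — letters move back 2 places in the alphabet, wrapping A→Z: E, C, A, Y, W → U.

U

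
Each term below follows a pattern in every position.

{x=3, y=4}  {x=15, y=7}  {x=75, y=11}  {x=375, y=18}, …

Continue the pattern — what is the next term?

X: 3, 15, 75, 375 → 1875 (×5 each step).
Y — each term is the sum of the two before it: 4, 7, 11, 18 → 29.
Combining the parts gives {x=1875, y=29}.

{x=1875, y=29}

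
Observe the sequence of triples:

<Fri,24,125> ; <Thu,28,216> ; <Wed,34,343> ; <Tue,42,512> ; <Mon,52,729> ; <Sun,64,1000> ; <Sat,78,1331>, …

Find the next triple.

<Fri,94,1728>

Day: Fri, Thu, Wed, Tue, Mon, Sun, Sat → Fri (runs backward through the weekdays Mon→Sun).
Second slot: differences are 4, 6, 8, … (increasing by 2 each time), so 24, 28, 34, 42, 52, 64, 78 → 94.
Third slot goes 125, 216, 343, 512, 729, 1000, 1331 → 1728 (perfect cubes: 5³, 6³, 7³, …).
Putting it together: <Fri,94,1728>.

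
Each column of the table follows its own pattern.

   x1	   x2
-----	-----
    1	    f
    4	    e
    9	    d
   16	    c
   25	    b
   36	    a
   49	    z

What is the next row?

For the column x1, perfect squares: 1², 2², 3², …: 1, 4, 9, 16, 25, 36, 49 → 64.
Column x2: letters move back 1 place in the alphabet, wrapping A→Z, so f, e, d, c, b, a, z → y.
So the next row is 64  y.

64  y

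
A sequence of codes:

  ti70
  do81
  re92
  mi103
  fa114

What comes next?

sol125

Note: ti, do, re, mi, fa → sol (runs through the solfège scale do→ti).
Second component: +11 each step; 70, 81, 92, 103, 114 → 125.
Combining the parts gives sol125.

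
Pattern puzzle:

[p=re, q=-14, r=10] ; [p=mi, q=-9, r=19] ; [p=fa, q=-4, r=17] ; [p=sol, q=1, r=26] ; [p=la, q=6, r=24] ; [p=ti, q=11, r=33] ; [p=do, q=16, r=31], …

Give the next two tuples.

P: runs through the solfège scale do→ti, so re, mi, fa, sol, la, ti, do → re → mi.
Q — +5 each step: -14, -9, -4, 1, 6, 11, 16 → 21 → 26.
For the r, alternating steps +9, −2, +9, −2, …: 10, 19, 17, 26, 24, 33, 31 → 40 → 38.
So the next two tuples are [p=re, q=21, r=40] and [p=mi, q=26, r=38].

[p=re, q=21, r=40], [p=mi, q=26, r=38]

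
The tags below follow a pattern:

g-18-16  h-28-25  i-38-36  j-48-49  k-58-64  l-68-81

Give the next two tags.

m-78-100, n-88-121

Letter: letters move forward 1 place in the alphabet, so g, h, i, j, k, l → m → n.
Second component — +10 each step: 18, 28, 38, 48, 58, 68 → 78 → 88.
Third component goes 16, 25, 36, 49, 64, 81 → 100 → 121 (perfect squares: 4², 5², 6², …).
So the next two tags are m-78-100 and n-88-121.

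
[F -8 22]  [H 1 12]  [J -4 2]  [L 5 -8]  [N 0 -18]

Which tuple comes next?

Letter goes F, H, J, L, N → P (letters move forward 2 places in the alphabet).
Second component: alternating steps +9, −5, +9, −5, …, so -8, 1, -4, 5, 0 → 9.
Third component: −10 each step; 22, 12, 2, -8, -18 → -28.
Putting it together: [P 9 -28].

[P 9 -28]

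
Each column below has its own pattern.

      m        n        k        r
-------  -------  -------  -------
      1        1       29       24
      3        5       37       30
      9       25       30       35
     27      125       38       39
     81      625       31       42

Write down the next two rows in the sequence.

243  3125  39  44; 729  15625  32  45

Column m: ×3 each step; 1, 3, 9, 27, 81 → 243 → 729.
Column n goes 1, 5, 25, 125, 625 → 3125 → 15625 (×5 each step).
Column k: 29, 37, 30, 38, 31 → 39 → 32 (alternating steps +8, −7, +8, −7, …).
Column r — differences are 6, 5, 4, … (decreasing by 1 each time): 24, 30, 35, 39, 42 → 44 → 45.
Putting the parts together: 243  3125  39  44 and then 729  15625  32  45.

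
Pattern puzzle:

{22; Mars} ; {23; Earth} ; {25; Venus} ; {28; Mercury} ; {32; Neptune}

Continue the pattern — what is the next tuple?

{37; Uranus}

First entry goes 22, 23, 25, 28, 32 → 37 (differences are 1, 2, 3, … (increasing by 1 each time)).
Planet: runs backward through the planets Mercury→Neptune, so Mars, Earth, Venus, Mercury, Neptune → Uranus.
So the next tuple is {37; Uranus}.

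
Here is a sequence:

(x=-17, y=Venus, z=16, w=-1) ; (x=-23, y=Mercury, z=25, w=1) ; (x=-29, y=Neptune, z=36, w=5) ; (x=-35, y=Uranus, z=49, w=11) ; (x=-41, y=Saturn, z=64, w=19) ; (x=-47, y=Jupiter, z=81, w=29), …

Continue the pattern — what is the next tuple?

X: −6 each step, so -17, -23, -29, -35, -41, -47 → -53.
Y goes Venus, Mercury, Neptune, Uranus, Saturn, Jupiter → Mars (runs backward through the planets Mercury→Neptune).
For the z, perfect squares: 4², 5², 6², …: 16, 25, 36, 49, 64, 81 → 100.
W goes -1, 1, 5, 11, 19, 29 → 41 (differences are 2, 4, 6, … (increasing by 2 each time)).
Combining the parts gives (x=-53, y=Mars, z=100, w=41).

(x=-53, y=Mars, z=100, w=41)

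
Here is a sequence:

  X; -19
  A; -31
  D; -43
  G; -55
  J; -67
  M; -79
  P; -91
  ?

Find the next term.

Letter: X, A, D, G, J, M, P → S (letters move forward 3 places in the alphabet, wrapping Z→A).
Second slot goes -19, -31, -43, -55, -67, -79, -91 → -103 (−12 each step).
Putting it together: S; -103.

S; -103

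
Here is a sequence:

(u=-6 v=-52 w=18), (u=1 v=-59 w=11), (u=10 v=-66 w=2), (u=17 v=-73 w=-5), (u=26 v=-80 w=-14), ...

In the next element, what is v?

V: −7 each step, so -52, -59, -66, -73, -80 → -87.

-87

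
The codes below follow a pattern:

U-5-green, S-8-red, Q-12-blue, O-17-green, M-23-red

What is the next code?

K-30-blue

Letter: U, S, Q, O, M → K (letters move back 2 places in the alphabet).
Second component: differences are 3, 4, 5, … (increasing by 1 each time), so 5, 8, 12, 17, 23 → 30.
Colour: repeats green → red → blue, so green, red, blue, green, red → blue.
Combining the parts gives K-30-blue.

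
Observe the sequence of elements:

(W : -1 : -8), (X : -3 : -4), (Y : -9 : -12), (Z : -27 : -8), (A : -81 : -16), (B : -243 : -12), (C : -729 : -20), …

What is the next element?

(D : -2187 : -16)

Letter — letters move forward 1 place in the alphabet, wrapping Z→A: W, X, Y, Z, A, B, C → D.
For the second slot, ×3 each step: -1, -3, -9, -27, -81, -243, -729 → -2187.
Third slot: -8, -4, -12, -8, -16, -12, -20 → -16 (alternating steps +4, −8, +4, −8, …).
So the next element is (D : -2187 : -16).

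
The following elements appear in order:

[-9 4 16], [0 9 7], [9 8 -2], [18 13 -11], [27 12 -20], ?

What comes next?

First value goes -9, 0, 9, 18, 27 → 36 (+9 each step).
Second value: alternating steps +5, −1, +5, −1, …, so 4, 9, 8, 13, 12 → 17.
Third value goes 16, 7, -2, -11, -20 → -29 (together with the first value always sums to 7).
Combining the parts gives [36 17 -29].

[36 17 -29]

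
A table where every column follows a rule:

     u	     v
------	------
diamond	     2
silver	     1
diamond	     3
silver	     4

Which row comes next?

Column u: alternates diamond ↔ silver; diamond, silver, diamond, silver → diamond.
Column v: each term is the sum of the two before it, so 2, 1, 3, 4 → 7.
Putting it together: diamond  7.

diamond  7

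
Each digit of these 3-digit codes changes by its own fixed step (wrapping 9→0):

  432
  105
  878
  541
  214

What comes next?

987

First digit: 4, 1, 8, 5, 2 → 9 (−3 each step, mod 10).
Second digit: 3, 0, 7, 4, 1 → 8 (−3 each step, mod 10).
Third digit: +3 each step, mod 10, so 2, 5, 8, 1, 4 → 7.
Putting it together: 987.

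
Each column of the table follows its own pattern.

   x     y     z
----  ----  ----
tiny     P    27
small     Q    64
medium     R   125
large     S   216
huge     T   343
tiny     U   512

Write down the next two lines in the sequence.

Column x: repeats tiny → small → medium → large → huge; tiny, small, medium, large, huge, tiny → small → medium.
Column y: P, Q, R, S, T, U → V → W (letters move forward 1 place in the alphabet).
Column z: perfect cubes: 3³, 4³, 5³, …, so 27, 64, 125, 216, 343, 512 → 729 → 1000.
Putting the parts together: small  V  729 and then medium  W  1000.

small  V  729; medium  W  1000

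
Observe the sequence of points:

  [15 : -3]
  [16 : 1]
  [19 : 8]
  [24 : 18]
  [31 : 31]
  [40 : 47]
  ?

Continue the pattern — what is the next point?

[51 : 66]

First slot: differences are 1, 3, 5, … (increasing by 2 each time), so 15, 16, 19, 24, 31, 40 → 51.
For the second slot, differences are 4, 7, 10, … (increasing by 3 each time): -3, 1, 8, 18, 31, 47 → 66.
Putting it together: [51 : 66].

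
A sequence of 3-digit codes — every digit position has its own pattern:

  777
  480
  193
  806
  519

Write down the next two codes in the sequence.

222, 935

First digit: −3 each step, mod 10, so 7, 4, 1, 8, 5 → 2 → 9.
Second digit — +1 each step, mod 10: 7, 8, 9, 0, 1 → 2 → 3.
Third digit: +3 each step, mod 10, so 7, 0, 3, 6, 9 → 2 → 5.
So the next two codes are 222 and 935.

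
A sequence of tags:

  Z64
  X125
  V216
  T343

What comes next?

R512

Letter: Z, X, V, T → R (letters move back 2 places in the alphabet).
Second component: perfect cubes: 4³, 5³, 6³, …; 64, 125, 216, 343 → 512.
Putting it together: R512.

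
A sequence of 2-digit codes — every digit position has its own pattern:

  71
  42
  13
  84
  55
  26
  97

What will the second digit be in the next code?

Second digit: +1 each step, mod 10, so 1, 2, 3, 4, 5, 6, 7 → 8.

8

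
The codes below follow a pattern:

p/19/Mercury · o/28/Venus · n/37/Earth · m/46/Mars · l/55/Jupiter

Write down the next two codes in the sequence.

Letter: p, o, n, m, l → k → j (letters move back 1 place in the alphabet).
For the second component, +9 each step: 19, 28, 37, 46, 55 → 64 → 73.
Planet: Mercury, Venus, Earth, Mars, Jupiter → Saturn → Uranus (runs through the planets Mercury→Neptune).
Putting the parts together: k/64/Saturn and then j/73/Uranus.

k/64/Saturn, j/73/Uranus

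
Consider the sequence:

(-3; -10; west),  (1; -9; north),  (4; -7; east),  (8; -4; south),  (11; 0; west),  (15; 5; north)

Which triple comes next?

First coordinate — alternating steps +4, +3, +4, +3, …: -3, 1, 4, 8, 11, 15 → 18.
Second coordinate — differences are 1, 2, 3, … (increasing by 1 each time): -10, -9, -7, -4, 0, 5 → 11.
Direction: repeats west → north → east → south, so west, north, east, south, west, north → east.
Combining the parts gives (18; 11; east).

(18; 11; east)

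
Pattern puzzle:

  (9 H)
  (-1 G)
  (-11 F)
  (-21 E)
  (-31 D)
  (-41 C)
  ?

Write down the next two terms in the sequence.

First slot: 9, -1, -11, -21, -31, -41 → -51 → -61 (−10 each step).
Letter: letters move back 1 place in the alphabet, so H, G, F, E, D, C → B → A.
Putting the parts together: (-51 B) and then (-61 A).

(-51 B), (-61 A)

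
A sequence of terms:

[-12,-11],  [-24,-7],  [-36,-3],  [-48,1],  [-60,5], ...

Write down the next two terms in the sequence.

First coordinate goes -12, -24, -36, -48, -60 → -72 → -84 (−12 each step).
Second coordinate — +4 each step: -11, -7, -3, 1, 5 → 9 → 13.
So the next two terms are [-72,9] and [-84,13].

[-72,9], [-84,13]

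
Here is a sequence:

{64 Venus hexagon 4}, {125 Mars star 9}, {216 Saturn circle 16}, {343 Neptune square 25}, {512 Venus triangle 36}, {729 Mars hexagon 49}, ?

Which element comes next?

{1000 Saturn star 64}

For the first entry, perfect cubes: 4³, 5³, 6³, …: 64, 125, 216, 343, 512, 729 → 1000.
For the planet, repeats Venus → Mars → Saturn → Neptune: Venus, Mars, Saturn, Neptune, Venus, Mars → Saturn.
Shape: repeats hexagon → star → circle → square → triangle, so hexagon, star, circle, square, triangle, hexagon → star.
Fourth entry goes 4, 9, 16, 25, 36, 49 → 64 (perfect squares: 2², 3², 4², …).
Combining the parts gives {1000 Saturn star 64}.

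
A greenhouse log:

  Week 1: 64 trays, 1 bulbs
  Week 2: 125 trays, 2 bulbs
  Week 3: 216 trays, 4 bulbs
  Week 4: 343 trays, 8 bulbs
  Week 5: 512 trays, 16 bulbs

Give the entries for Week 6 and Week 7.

729 trays, 32 bulbs; 1000 trays, 64 bulbs

For the trays, perfect cubes: 4³, 5³, 6³, …: 64, 125, 216, 343, 512 → 729 → 1000.
Bulbs: ×2 each step, so 1, 2, 4, 8, 16 → 32 → 64.
Putting the parts together: 729 trays, 32 bulbs and then 1000 trays, 64 bulbs.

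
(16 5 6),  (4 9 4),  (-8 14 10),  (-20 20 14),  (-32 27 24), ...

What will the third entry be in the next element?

Third entry goes 6, 4, 10, 14, 24 → 38 (each term is the sum of the two before it).

38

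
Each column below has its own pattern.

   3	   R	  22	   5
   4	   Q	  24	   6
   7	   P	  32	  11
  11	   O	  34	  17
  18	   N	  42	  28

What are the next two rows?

29  M  44  45; 47  L  52  73

First component goes 3, 4, 7, 11, 18 → 29 → 47 (each term is the sum of the two before it).
Letter: letters move back 1 place in the alphabet, so R, Q, P, O, N → M → L.
For the third component, alternating steps +2, +8, +2, +8, …: 22, 24, 32, 34, 42 → 44 → 52.
Fourth component: each term is the sum of the two before it; 5, 6, 11, 17, 28 → 45 → 73.
Putting the parts together: 29  M  44  45 and then 47  L  52  73.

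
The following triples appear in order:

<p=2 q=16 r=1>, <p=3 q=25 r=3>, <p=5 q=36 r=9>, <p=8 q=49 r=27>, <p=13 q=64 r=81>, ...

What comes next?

<p=21 q=81 r=243>

P: 2, 3, 5, 8, 13 → 21 (each term is the sum of the two before it).
Q goes 16, 25, 36, 49, 64 → 81 (perfect squares: 4², 5², 6², …).
R goes 1, 3, 9, 27, 81 → 243 (×3 each step).
Putting it together: <p=21 q=81 r=243>.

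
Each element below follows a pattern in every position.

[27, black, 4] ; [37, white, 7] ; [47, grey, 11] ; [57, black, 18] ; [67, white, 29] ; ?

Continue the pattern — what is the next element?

For the first coordinate, +10 each step: 27, 37, 47, 57, 67 → 77.
Shade: black, white, grey, black, white → grey (repeats black → white → grey).
Third coordinate goes 4, 7, 11, 18, 29 → 47 (each term is the sum of the two before it).
Combining the parts gives [77, grey, 47].

[77, grey, 47]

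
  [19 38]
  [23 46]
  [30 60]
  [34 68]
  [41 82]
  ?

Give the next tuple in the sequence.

First part — alternating steps +4, +7, +4, +7, …: 19, 23, 30, 34, 41 → 45.
Second part goes 38, 46, 60, 68, 82 → 90 (always 2 × the first part).
Combining the parts gives [45 90].

[45 90]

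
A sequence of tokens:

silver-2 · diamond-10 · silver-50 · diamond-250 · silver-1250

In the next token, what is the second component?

6250

Second component: ×5 each step; 2, 10, 50, 250, 1250 → 6250.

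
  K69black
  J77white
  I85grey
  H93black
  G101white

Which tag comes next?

F109grey

Letter: letters move back 1 place in the alphabet; K, J, I, H, G → F.
Second component goes 69, 77, 85, 93, 101 → 109 (+8 each step).
Shade: repeats black → white → grey, so black, white, grey, black, white → grey.
Combining the parts gives F109grey.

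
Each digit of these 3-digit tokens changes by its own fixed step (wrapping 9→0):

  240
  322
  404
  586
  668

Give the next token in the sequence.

First digit: +1 each step, mod 10; 2, 3, 4, 5, 6 → 7.
Second digit — −2 each step, mod 10: 4, 2, 0, 8, 6 → 4.
For the third digit, +2 each step, mod 10: 0, 2, 4, 6, 8 → 0.
So the next token is 740.

740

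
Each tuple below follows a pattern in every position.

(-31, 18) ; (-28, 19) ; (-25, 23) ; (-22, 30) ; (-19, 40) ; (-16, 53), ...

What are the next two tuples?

First entry — +3 each step: -31, -28, -25, -22, -19, -16 → -13 → -10.
Second entry: differences are 1, 4, 7, … (increasing by 3 each time); 18, 19, 23, 30, 40, 53 → 69 → 88.
Putting the parts together: (-13, 69) and then (-10, 88).

(-13, 69), (-10, 88)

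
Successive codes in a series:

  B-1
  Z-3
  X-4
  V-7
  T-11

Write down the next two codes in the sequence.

R-18, P-29

Letter: letters move back 2 places in the alphabet, wrapping A→Z; B, Z, X, V, T → R → P.
Second component goes 1, 3, 4, 7, 11 → 18 → 29 (each term is the sum of the two before it).
So the next two codes are R-18 and P-29.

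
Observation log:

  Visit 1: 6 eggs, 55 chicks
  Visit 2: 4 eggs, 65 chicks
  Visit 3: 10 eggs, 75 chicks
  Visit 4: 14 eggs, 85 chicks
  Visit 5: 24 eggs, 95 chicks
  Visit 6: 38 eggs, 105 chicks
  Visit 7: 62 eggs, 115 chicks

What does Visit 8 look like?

For the eggs, each term is the sum of the two before it: 6, 4, 10, 14, 24, 38, 62 → 100.
Chicks: 55, 65, 75, 85, 95, 105, 115 → 125 (+10 each step).
Putting it together: 100 eggs, 125 chicks.

100 eggs, 125 chicks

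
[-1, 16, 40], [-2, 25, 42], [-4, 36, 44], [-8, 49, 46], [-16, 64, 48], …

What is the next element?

[-32, 81, 50]

First slot: ×2 each step, so -1, -2, -4, -8, -16 → -32.
Second slot goes 16, 25, 36, 49, 64 → 81 (perfect squares: 4², 5², 6², …).
Third slot: +2 each step; 40, 42, 44, 46, 48 → 50.
Putting it together: [-32, 81, 50].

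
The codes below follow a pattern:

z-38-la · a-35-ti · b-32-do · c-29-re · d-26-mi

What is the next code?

Letter: z, a, b, c, d → e (letters move forward 1 place in the alphabet, wrapping Z→A).
Second component: −3 each step; 38, 35, 32, 29, 26 → 23.
Note goes la, ti, do, re, mi → fa (runs through the solfège scale do→ti).
Putting it together: e-23-fa.

e-23-fa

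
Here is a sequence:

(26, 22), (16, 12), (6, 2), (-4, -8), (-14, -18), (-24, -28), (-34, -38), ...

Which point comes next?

(-44, -48)

First entry — −10 each step: 26, 16, 6, -4, -14, -24, -34 → -44.
Second entry: always 4 less than the first entry; 22, 12, 2, -8, -18, -28, -38 → -48.
Combining the parts gives (-44, -48).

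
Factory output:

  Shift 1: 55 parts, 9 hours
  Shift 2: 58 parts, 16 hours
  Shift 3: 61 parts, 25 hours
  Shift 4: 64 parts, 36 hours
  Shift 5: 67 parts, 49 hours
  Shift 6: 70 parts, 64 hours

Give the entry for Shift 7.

73 parts, 81 hours

Parts: 55, 58, 61, 64, 67, 70 → 73 (+3 each step).
For the hours, perfect squares: 3², 4², 5², …: 9, 16, 25, 36, 49, 64 → 81.
Combining the parts gives 73 parts, 81 hours.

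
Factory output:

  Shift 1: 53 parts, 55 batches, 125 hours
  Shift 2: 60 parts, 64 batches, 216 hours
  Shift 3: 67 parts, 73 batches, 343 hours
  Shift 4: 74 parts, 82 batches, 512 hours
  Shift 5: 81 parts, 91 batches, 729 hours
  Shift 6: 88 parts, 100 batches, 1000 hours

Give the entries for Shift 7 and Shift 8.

95 parts, 109 batches, 1331 hours; 102 parts, 118 batches, 1728 hours

Parts: +7 each step; 53, 60, 67, 74, 81, 88 → 95 → 102.
Batches goes 55, 64, 73, 82, 91, 100 → 109 → 118 (+9 each step).
Hours — perfect cubes: 5³, 6³, 7³, …: 125, 216, 343, 512, 729, 1000 → 1331 → 1728.
Putting the parts together: 95 parts, 109 batches, 1331 hours and then 102 parts, 118 batches, 1728 hours.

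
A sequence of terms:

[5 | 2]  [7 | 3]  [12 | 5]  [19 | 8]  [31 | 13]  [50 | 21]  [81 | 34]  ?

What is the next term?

First part: each term is the sum of the two before it, so 5, 7, 12, 19, 31, 50, 81 → 131.
Second part: each term is the sum of the two before it, so 2, 3, 5, 8, 13, 21, 34 → 55.
So the next term is [131 | 55].

[131 | 55]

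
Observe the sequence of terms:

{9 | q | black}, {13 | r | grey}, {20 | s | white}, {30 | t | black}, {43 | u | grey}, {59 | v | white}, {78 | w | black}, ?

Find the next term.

For the first coordinate, differences are 4, 7, 10, … (increasing by 3 each time): 9, 13, 20, 30, 43, 59, 78 → 100.
Letter goes q, r, s, t, u, v, w → x (letters move forward 1 place in the alphabet).
Shade: repeats black → grey → white, so black, grey, white, black, grey, white, black → grey.
Putting it together: {100 | x | grey}.

{100 | x | grey}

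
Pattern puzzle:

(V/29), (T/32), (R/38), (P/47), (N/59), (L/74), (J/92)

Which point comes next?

(H/113)

For the letter, letters move back 2 places in the alphabet: V, T, R, P, N, L, J → H.
Second slot goes 29, 32, 38, 47, 59, 74, 92 → 113 (differences are 3, 6, 9, … (increasing by 3 each time)).
Combining the parts gives (H/113).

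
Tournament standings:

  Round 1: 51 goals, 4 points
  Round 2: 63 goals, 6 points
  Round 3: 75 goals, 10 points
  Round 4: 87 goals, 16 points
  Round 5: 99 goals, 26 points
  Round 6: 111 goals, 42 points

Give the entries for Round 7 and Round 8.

123 goals, 68 points; 135 goals, 110 points

Goals — +12 each step: 51, 63, 75, 87, 99, 111 → 123 → 135.
Points: each term is the sum of the two before it, so 4, 6, 10, 16, 26, 42 → 68 → 110.
So the next two records are 123 goals, 68 points and 135 goals, 110 points.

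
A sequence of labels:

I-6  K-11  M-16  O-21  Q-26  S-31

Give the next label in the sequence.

Letter goes I, K, M, O, Q, S → U (letters move forward 2 places in the alphabet).
Second component: 6, 11, 16, 21, 26, 31 → 36 (+5 each step).
Putting it together: U-36.

U-36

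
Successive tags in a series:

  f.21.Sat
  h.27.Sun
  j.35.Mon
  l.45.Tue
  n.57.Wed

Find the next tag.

p.71.Thu

For the letter, letters move forward 2 places in the alphabet: f, h, j, l, n → p.
For the second component, differences are 6, 8, 10, … (increasing by 2 each time): 21, 27, 35, 45, 57 → 71.
Day: runs through the weekdays Mon→Sun, so Sat, Sun, Mon, Tue, Wed → Thu.
Putting it together: p.71.Thu.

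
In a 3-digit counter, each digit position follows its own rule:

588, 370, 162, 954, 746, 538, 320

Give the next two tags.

112 then 904

For the first digit, −2 each step, mod 10: 5, 3, 1, 9, 7, 5, 3 → 1 → 9.
Second digit: −1 each step, mod 10, so 8, 7, 6, 5, 4, 3, 2 → 1 → 0.
Third digit: +2 each step, mod 10, so 8, 0, 2, 4, 6, 8, 0 → 2 → 4.
So the next two tags are 112 and 904.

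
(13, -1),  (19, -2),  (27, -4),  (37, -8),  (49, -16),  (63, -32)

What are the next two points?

(79, -64), (97, -128)

First entry: differences are 6, 8, 10, … (increasing by 2 each time), so 13, 19, 27, 37, 49, 63 → 79 → 97.
Second entry — ×2 each step: -1, -2, -4, -8, -16, -32 → -64 → -128.
Putting the parts together: (79, -64) and then (97, -128).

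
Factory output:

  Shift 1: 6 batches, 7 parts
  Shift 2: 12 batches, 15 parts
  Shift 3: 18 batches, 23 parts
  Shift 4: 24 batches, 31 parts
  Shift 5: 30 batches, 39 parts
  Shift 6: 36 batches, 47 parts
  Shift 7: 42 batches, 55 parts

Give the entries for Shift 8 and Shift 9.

Batches goes 6, 12, 18, 24, 30, 36, 42 → 48 → 54 (+6 each step).
Parts goes 7, 15, 23, 31, 39, 47, 55 → 63 → 71 (+8 each step).
Putting the parts together: 48 batches, 63 parts and then 54 batches, 71 parts.

48 batches, 63 parts; 54 batches, 71 parts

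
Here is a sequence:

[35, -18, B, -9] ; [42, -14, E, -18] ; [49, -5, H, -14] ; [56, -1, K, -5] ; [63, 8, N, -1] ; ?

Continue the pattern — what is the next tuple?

For the first value, +7 each step: 35, 42, 49, 56, 63 → 70.
Second value — alternating steps +4, +9, +4, +9, …: -18, -14, -5, -1, 8 → 12.
Letter — letters move forward 3 places in the alphabet: B, E, H, K, N → Q.
For the fourth value, always the previous value of the second value: -9, -18, -14, -5, -1 → 8.
Combining the parts gives [70, 12, Q, 8].

[70, 12, Q, 8]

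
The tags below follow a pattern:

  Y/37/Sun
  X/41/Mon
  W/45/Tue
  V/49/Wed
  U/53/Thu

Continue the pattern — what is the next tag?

Letter: letters move back 1 place in the alphabet, so Y, X, W, V, U → T.
Second component — +4 each step: 37, 41, 45, 49, 53 → 57.
Day: runs through the weekdays Mon→Sun, so Sun, Mon, Tue, Wed, Thu → Fri.
Combining the parts gives T/57/Fri.

T/57/Fri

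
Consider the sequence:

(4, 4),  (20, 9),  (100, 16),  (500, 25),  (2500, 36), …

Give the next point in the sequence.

First value: ×5 each step, so 4, 20, 100, 500, 2500 → 12500.
Second value — perfect squares: 2², 3², 4², …: 4, 9, 16, 25, 36 → 49.
Putting it together: (12500, 49).

(12500, 49)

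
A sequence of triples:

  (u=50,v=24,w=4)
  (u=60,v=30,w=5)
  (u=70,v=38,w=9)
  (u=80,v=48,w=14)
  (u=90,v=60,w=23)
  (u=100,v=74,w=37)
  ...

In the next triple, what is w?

W: 4, 5, 9, 14, 23, 37 → 60 (each term is the sum of the two before it).

60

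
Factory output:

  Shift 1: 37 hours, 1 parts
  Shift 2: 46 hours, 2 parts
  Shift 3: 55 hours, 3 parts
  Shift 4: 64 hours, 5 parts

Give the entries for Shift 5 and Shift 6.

73 hours, 8 parts; 82 hours, 13 parts

Hours: 37, 46, 55, 64 → 73 → 82 (+9 each step).
For the parts, each term is the sum of the two before it: 1, 2, 3, 5 → 8 → 13.
Putting the parts together: 73 hours, 8 parts and then 82 hours, 13 parts.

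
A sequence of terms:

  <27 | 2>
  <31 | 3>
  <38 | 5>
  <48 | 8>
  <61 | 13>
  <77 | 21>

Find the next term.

First coordinate goes 27, 31, 38, 48, 61, 77 → 96 (differences are 4, 7, 10, … (increasing by 3 each time)).
Second coordinate: each term is the sum of the two before it, so 2, 3, 5, 8, 13, 21 → 34.
Combining the parts gives <96 | 34>.

<96 | 34>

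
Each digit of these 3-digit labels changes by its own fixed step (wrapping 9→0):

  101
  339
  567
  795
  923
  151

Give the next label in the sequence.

389

First digit: +2 each step, mod 10; 1, 3, 5, 7, 9, 1 → 3.
Second digit: 0, 3, 6, 9, 2, 5 → 8 (+3 each step, mod 10).
Third digit — −2 each step, mod 10: 1, 9, 7, 5, 3, 1 → 9.
Combining the parts gives 389.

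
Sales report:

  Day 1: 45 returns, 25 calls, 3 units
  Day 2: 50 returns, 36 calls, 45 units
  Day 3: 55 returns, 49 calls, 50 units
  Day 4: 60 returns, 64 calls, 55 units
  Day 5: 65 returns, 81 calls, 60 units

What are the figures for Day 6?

Returns: 45, 50, 55, 60, 65 → 70 (+5 each step).
Calls: perfect squares: 5², 6², 7², …, so 25, 36, 49, 64, 81 → 100.
Units: always the previous value of the returns; 3, 45, 50, 55, 60 → 65.
Putting it together: 70 returns, 100 calls, 65 units.

70 returns, 100 calls, 65 units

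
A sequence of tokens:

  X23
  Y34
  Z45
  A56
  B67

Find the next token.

C78

Letter: letters move forward 1 place in the alphabet, wrapping Z→A, so X, Y, Z, A, B → C.
Second component: +11 each step; 23, 34, 45, 56, 67 → 78.
Combining the parts gives C78.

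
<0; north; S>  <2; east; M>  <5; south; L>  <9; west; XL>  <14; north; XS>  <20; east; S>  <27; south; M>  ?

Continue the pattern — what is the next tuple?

<35; west; L>

First entry: differences are 2, 3, 4, … (increasing by 1 each time); 0, 2, 5, 9, 14, 20, 27 → 35.
Direction: repeats north → east → south → west; north, east, south, west, north, east, south → west.
Size: repeats S → M → L → XL → XS, so S, M, L, XL, XS, S, M → L.
So the next tuple is <35; west; L>.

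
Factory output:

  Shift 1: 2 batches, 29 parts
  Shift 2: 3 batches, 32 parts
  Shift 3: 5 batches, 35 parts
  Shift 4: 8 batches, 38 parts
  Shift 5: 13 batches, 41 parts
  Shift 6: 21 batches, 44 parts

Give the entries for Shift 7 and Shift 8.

For the batches, each term is the sum of the two before it: 2, 3, 5, 8, 13, 21 → 34 → 55.
Parts: +3 each step, so 29, 32, 35, 38, 41, 44 → 47 → 50.
So the next two records are 34 batches, 47 parts and 55 batches, 50 parts.

34 batches, 47 parts; 55 batches, 50 parts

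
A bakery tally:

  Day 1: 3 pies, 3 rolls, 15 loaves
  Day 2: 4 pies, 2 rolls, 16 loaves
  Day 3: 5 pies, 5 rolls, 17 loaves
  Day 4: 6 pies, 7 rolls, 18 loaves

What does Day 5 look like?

7 pies, 12 rolls, 19 loaves

Pies goes 3, 4, 5, 6 → 7 (+1 each step).
Rolls: 3, 2, 5, 7 → 12 (each term is the sum of the two before it).
Loaves — always 12 more than the pies: 15, 16, 17, 18 → 19.
Putting it together: 7 pies, 12 rolls, 19 loaves.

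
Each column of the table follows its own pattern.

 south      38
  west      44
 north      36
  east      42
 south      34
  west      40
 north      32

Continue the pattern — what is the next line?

Direction goes south, west, north, east, south, west, north → east (repeats south → west → north → east).
For the second component, alternating steps +6, −8, +6, −8, …: 38, 44, 36, 42, 34, 40, 32 → 38.
So the next line is east  38.

east  38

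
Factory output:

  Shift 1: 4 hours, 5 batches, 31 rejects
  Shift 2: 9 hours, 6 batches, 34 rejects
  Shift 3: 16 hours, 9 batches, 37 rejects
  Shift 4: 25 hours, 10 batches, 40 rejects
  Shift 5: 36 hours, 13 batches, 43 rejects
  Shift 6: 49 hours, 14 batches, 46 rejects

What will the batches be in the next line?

17

Batches — alternating steps +1, +3, +1, +3, …: 5, 6, 9, 10, 13, 14 → 17.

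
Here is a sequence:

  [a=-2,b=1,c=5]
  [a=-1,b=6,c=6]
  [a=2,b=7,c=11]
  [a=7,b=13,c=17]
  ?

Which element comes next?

A — differences are 1, 3, 5, … (increasing by 2 each time): -2, -1, 2, 7 → 14.
For the b, each term is the sum of the two before it: 1, 6, 7, 13 → 20.
C: each term is the sum of the two before it; 5, 6, 11, 17 → 28.
So the next element is [a=14,b=20,c=28].

[a=14,b=20,c=28]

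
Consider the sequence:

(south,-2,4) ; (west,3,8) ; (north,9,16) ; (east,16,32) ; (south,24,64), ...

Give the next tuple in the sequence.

(west,33,128)

Direction: repeats south → west → north → east; south, west, north, east, south → west.
Second component: -2, 3, 9, 16, 24 → 33 (differences are 5, 6, 7, … (increasing by 1 each time)).
Third component — ×2 each step: 4, 8, 16, 32, 64 → 128.
Combining the parts gives (west,33,128).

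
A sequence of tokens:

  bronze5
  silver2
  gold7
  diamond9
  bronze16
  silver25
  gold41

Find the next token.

Rank — repeats bronze → silver → gold → diamond: bronze, silver, gold, diamond, bronze, silver, gold → diamond.
Second component: each term is the sum of the two before it, so 5, 2, 7, 9, 16, 25, 41 → 66.
Combining the parts gives diamond66.

diamond66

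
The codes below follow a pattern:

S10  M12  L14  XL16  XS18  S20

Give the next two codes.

M22 then L24

Size: S, M, L, XL, XS, S → M → L (repeats S → M → L → XL → XS).
Second component — +2 each step: 10, 12, 14, 16, 18, 20 → 22 → 24.
Putting the parts together: M22 and then L24.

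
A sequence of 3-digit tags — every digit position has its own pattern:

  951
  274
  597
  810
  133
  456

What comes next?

779

For the first digit, +3 each step, mod 10: 9, 2, 5, 8, 1, 4 → 7.
For the second digit, +2 each step, mod 10: 5, 7, 9, 1, 3, 5 → 7.
Third digit — +3 each step, mod 10: 1, 4, 7, 0, 3, 6 → 9.
So the next tag is 779.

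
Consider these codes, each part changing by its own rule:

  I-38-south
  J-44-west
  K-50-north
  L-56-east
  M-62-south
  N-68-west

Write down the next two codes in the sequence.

O-74-north then P-80-east

Letter: letters move forward 1 place in the alphabet, so I, J, K, L, M, N → O → P.
For the second component, +6 each step: 38, 44, 50, 56, 62, 68 → 74 → 80.
For the direction, repeats south → west → north → east: south, west, north, east, south, west → north → east.
Putting the parts together: O-74-north and then P-80-east.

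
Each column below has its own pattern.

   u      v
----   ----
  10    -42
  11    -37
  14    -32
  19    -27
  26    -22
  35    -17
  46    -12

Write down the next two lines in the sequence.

Column u: differences are 1, 3, 5, … (increasing by 2 each time), so 10, 11, 14, 19, 26, 35, 46 → 59 → 74.
Column v: +5 each step; -42, -37, -32, -27, -22, -17, -12 → -7 → -2.
So the next two lines are 59  -7 and 74  -2.

59  -7; 74  -2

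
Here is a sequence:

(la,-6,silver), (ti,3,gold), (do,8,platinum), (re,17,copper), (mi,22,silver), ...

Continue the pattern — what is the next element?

Note: runs through the solfège scale do→ti; la, ti, do, re, mi → fa.
Second component: alternating steps +9, +5, +9, +5, …; -6, 3, 8, 17, 22 → 31.
For the metal, repeats silver → gold → platinum → copper: silver, gold, platinum, copper, silver → gold.
Combining the parts gives (fa,31,gold).

(fa,31,gold)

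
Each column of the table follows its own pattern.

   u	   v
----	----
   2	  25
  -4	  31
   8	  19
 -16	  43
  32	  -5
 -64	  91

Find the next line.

128  -101

Column u goes 2, -4, 8, -16, 32, -64 → 128 (×(-2) each step).
Column v: together with the column u always sums to 27; 25, 31, 19, 43, -5, 91 → -101.
So the next line is 128  -101.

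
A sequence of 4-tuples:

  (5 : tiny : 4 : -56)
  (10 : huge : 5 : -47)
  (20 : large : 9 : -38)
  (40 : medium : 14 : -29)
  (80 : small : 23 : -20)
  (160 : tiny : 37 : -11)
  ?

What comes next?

(320 : huge : 60 : -2)

First value — ×2 each step: 5, 10, 20, 40, 80, 160 → 320.
For the size, repeats tiny → huge → large → medium → small: tiny, huge, large, medium, small, tiny → huge.
Third value — each term is the sum of the two before it: 4, 5, 9, 14, 23, 37 → 60.
For the fourth value, +9 each step: -56, -47, -38, -29, -20, -11 → -2.
So the next 4-tuple is (320 : huge : 60 : -2).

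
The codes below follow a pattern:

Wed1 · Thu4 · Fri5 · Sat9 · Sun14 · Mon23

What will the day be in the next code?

Tue

For the day, runs through the weekdays Mon→Sun: Wed, Thu, Fri, Sat, Sun, Mon → Tue.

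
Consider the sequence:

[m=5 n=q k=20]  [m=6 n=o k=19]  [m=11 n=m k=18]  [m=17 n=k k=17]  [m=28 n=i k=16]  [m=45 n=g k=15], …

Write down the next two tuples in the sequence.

M: each term is the sum of the two before it, so 5, 6, 11, 17, 28, 45 → 73 → 118.
N: letters move back 2 places in the alphabet; q, o, m, k, i, g → e → c.
K: −1 each step; 20, 19, 18, 17, 16, 15 → 14 → 13.
So the next two tuples are [m=73 n=e k=14] and [m=118 n=c k=13].

[m=73 n=e k=14], [m=118 n=c k=13]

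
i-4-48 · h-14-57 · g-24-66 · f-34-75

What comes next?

e-44-84

Letter: i, h, g, f → e (letters move back 1 place in the alphabet).
For the second component, +10 each step: 4, 14, 24, 34 → 44.
Third component: +9 each step; 48, 57, 66, 75 → 84.
So the next token is e-44-84.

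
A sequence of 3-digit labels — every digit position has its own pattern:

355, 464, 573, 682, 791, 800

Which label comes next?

First digit: +1 each step, mod 10; 3, 4, 5, 6, 7, 8 → 9.
Second digit: +1 each step, mod 10, so 5, 6, 7, 8, 9, 0 → 1.
Third digit: 5, 4, 3, 2, 1, 0 → 9 (−1 each step, mod 10).
Putting it together: 919.

919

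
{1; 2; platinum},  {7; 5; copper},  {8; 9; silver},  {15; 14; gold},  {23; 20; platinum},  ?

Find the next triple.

First entry: each term is the sum of the two before it; 1, 7, 8, 15, 23 → 38.
Second entry: 2, 5, 9, 14, 20 → 27 (differences are 3, 4, 5, … (increasing by 1 each time)).
Metal: repeats platinum → copper → silver → gold, so platinum, copper, silver, gold, platinum → copper.
Combining the parts gives {38; 27; copper}.

{38; 27; copper}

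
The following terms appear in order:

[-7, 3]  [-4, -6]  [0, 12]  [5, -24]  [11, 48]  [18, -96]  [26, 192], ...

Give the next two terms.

First slot: differences are 3, 4, 5, … (increasing by 1 each time); -7, -4, 0, 5, 11, 18, 26 → 35 → 45.
Second slot: 3, -6, 12, -24, 48, -96, 192 → -384 → 768 (×(-2) each step).
Putting the parts together: [35, -384] and then [45, 768].

[35, -384], [45, 768]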